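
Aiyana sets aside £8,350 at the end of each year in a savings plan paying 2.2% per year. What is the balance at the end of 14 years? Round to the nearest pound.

Accumulation factor s(14|0.022) = 16.189320; FV = 8350 × 16.189320 = 135,180.8178

£135,181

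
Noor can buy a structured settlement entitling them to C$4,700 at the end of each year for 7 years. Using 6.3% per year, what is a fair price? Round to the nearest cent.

C$25,959.71

Annuity factor a(7|0.063) = 5.523344; PV = 4700 × 5.523344 = 25,959.7148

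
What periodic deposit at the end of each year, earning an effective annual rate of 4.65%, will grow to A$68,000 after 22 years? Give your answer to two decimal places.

FV-annuity factor = 36.948076; PMT = 68000 / 36.948076 = 1,840.4206

A$1,840.42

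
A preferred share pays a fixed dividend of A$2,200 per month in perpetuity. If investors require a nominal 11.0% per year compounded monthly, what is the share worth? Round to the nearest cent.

A$240,000.00

Periodic rate i = 0.11/12 = 0.00916667.
PV = PMT / i = 2200 / 0.00916667 = 240,000.0000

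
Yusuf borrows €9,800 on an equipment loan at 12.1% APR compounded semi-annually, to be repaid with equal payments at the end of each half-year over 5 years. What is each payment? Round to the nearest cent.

€1,334.66

Periodic rate i = 0.121/2 = 0.0605; n = 5 × 2 = 10 periods.
Annuity-PV factor = 7.342683; PMT = 9800 / 7.342683 = 1,334.6619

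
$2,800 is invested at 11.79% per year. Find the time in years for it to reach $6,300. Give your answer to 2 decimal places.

n = ln(6300/2800) / ln(1+0.1179) = ln(2.25000) / 0.111452 = 7.2761 years

7.28 years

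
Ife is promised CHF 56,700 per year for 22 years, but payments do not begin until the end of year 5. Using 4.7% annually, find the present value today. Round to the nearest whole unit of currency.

CHF 638,432

Value one period before first payment (t=4): 56700 × [1 − (1+0.047)^(−22)] / 0.047 = 56700 × 13.530638 = 767,187.1527
Discount back 4 years: 767,187.1527 × (1+0.047)^(−4) = 767,187.1527 × 0.832172 = 638,431.9234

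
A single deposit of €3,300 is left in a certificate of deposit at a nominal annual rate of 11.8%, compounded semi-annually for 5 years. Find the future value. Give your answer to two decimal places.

€5,854.28

i = 0.118/2 = 0.059 per half-year; n = 5·2 = 10.
3,300 × (1+0.059)^10 = 3,300 × 1.774024 = 5,854.2807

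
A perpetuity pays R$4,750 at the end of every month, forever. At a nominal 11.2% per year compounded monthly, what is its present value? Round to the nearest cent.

Periodic rate i = 0.112/12 = 0.00933333.
PV = C/r = 4750/0.00933333 = 508,928.5714

R$508,928.57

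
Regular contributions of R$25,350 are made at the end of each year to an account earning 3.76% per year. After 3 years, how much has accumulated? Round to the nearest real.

R$78,945

Accumulation factor s(3|0.0376) = 3.114214; FV = 25350 × 3.114214 = 78,945.3188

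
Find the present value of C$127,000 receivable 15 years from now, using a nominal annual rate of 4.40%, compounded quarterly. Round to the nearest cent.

C$65,877.09

With 4 periods per year: i = 0.011, n = 60.
PV = 127,000 / (1 + 0.011)^60 = 127,000 / 1.927833 = 65,877.0868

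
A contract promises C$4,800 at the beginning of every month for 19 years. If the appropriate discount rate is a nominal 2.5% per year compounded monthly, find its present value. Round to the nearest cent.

C$872,282.17

i = 0.025/12 = 0.00208333 per month; n = 19·12 = 228.
PV = PMT · [1 − (1+i)^(−n)] / i × (1+i) = 4800 · 181.725451 = 872,282.1656
(Beginning-of-period payments → annuity-due factor ×(1+i).)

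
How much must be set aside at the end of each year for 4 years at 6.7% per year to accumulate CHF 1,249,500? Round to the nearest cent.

CHF 282,675.89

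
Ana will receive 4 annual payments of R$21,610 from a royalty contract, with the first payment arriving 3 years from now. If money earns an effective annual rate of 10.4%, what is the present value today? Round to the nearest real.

Value one period before first payment (t=2): 21610 × [1 − (1+0.104)^(−4)] / 0.104 = 21610 × 3.142612 = 67,911.8401
PV₀ = 67,911.8401 / (1+0.104)^2 = 67,911.8401 / 1.218816 = 55,719.5180

R$55,720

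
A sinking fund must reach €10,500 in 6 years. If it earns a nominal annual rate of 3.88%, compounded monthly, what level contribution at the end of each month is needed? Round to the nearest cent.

€129.75

Periodic rate i = 0.0388/12 = 0.00323333; n = 6 × 12 = 72 periods.
FV-annuity factor = 80.924265; PMT = 10500 / 80.924265 = 129.7509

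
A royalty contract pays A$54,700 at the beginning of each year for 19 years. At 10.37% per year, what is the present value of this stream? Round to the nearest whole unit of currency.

A$492,875

PV = 54700 × [1 − (1+0.1037)^(−19)] / 0.1037 × (1+i) = 54700 × 9.010516 = 492,875.2395
Payments are at the start of each period, so multiply by (1+i).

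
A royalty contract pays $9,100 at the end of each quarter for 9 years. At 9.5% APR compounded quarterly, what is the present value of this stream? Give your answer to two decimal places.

Periodic rate i = 0.095/4 = 0.02375; n = 9 × 4 = 36 periods.
PV = 9100 × [1 − (1+0.02375)^(−36)] / 0.02375 = 9100 × 24.018725 = 218,570.3954

$218,570.40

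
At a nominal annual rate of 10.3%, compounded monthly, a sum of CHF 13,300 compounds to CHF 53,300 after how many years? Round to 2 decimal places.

Periodic rate i = 0.103/12 = 0.00858333.
n = ln(53300/13300) / ln(1+0.00858333) = ln(4.00752) / 0.008547 = 162.4219 months
= 162.4219/12 years

13.54 years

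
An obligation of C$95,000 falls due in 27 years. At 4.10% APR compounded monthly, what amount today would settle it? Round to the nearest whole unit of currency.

C$31,461

Periodic rate i = 0.041/12 = 0.00341667; n = 27 × 12 = 324 periods.
PV = 95,000 / (1 + 0.00341667)^324 = 95,000 / 3.019566 = 31,461.4731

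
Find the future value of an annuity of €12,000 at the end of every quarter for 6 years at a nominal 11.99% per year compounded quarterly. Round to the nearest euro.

€412,988

i = 0.1199/4 = 0.029975 per quarter; n = 6·4 = 24.
FV = 12000 × [(1+0.029975)^24 − 1] / 0.029975 = 12000 × 34.415689 = 412,988.2709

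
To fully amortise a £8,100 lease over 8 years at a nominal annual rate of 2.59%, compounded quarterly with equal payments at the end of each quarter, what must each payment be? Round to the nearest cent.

£281.07

i = 0.0259/4 = 0.006475 per quarter; n = 8·4 = 32.
Annuity-PV factor = 28.818506; PMT = 8100 / 28.818506 = 281.0694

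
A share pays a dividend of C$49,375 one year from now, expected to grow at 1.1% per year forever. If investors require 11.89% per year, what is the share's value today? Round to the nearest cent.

PV = PMT / (i − g) = 49375 / (0.1189 − 0.011) = 49375 / 0.107900 = 457,599.6293

C$457,599.63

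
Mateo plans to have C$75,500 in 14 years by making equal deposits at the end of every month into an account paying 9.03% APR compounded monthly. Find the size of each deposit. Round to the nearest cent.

C$225.13

Periodic rate i = 0.0903/12 = 0.007525; n = 14 × 12 = 168 periods.
PMT = 75500 / ( [(1+0.007525)^168 − 1] / 0.007525 ) = 75500 / 335.354626 = 225.1348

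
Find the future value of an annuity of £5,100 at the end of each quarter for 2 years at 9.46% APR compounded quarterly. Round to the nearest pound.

i = 0.0946/4 = 0.02365 per quarter; n = 2·4 = 8.
FV = PMT · [(1+i)^n − 1] / i = 5100 · 8.694466 = 44,341.7753

£44,342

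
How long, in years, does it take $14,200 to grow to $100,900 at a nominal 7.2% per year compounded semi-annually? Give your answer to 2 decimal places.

Periodic rate i = 0.072/2 = 0.036.
(1+i)^n = 100900/14200 = 7.10563, so n = ln 7.10563 / ln 1.036 = 55.4438 half-years
= 55.4438/2 years

27.72 years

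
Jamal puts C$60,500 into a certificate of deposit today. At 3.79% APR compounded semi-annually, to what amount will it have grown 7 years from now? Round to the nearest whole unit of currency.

C$78,686

i = 0.0379/2 = 0.01895 per half-year; n = 7·2 = 14.
FV = 60,500 × (1 + 0.01895)^14 = 78,685.6625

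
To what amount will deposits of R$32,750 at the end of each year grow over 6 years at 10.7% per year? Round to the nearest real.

Accumulation factor s(6|0.107) = 7.853156; FV = 32750 × 7.853156 = 257,190.8639

R$257,191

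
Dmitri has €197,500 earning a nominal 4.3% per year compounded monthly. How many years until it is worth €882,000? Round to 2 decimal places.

Periodic rate i = 0.043/12 = 0.00358333.
n = ln(882000/197500) / ln(1+0.00358333) = ln(4.46582) / 0.003577 = 418.3627 months
= 418.3627/12 years

34.86 years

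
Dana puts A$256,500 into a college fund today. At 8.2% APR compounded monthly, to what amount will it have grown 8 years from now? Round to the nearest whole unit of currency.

With 12 periods per year: i = 0.00683333, n = 96.
FV = 256,500 × (1 + 0.00683333)^96 = 493,191.4768

A$493,191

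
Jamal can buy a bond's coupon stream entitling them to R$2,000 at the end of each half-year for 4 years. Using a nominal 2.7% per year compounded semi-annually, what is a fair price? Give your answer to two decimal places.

R$15,070.17

With 2 periods per year: i = 0.0135, n = 8.
PV = PMT · [1 − (1+i)^(−n)] / i = 2000 · 7.535084 = 15,070.1673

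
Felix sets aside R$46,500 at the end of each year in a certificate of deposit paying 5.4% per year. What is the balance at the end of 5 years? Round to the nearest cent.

Accumulation factor s(5|0.054) = 5.569956; FV = 46500 × 5.569956 = 259,002.9458

R$259,002.95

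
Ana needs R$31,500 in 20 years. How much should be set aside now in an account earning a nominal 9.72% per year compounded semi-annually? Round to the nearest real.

R$4,720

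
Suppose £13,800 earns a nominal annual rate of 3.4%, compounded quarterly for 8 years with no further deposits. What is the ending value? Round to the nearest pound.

Periodic rate i = 0.034/4 = 0.0085; n = 8 × 4 = 32 periods.
FV = PV·(1+i)^n = 13,800 × 1.311079 = 18,092.8910

£18,093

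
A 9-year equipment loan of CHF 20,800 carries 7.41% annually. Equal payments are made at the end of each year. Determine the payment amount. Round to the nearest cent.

CHF 3,248.42

Annuity-PV factor = 6.403103; PMT = 20800 / 6.403103 = 3,248.4249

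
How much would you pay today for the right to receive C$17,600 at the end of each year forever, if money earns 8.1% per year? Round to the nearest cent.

C$217,283.95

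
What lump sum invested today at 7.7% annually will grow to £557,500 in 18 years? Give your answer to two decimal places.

£146,677.07

Discount factor = (1+0.077)^(−18) = 0.263098; PV = 557,500 × 0.263098 = 146,677.0654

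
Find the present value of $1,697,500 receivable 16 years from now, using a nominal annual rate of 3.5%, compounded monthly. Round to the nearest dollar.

$970,418

With 12 periods per year: i = 0.00291667, n = 192.
PV = FV·(1+i)^(−n) = 1,697,500 × 0.571675 = 970,418.0341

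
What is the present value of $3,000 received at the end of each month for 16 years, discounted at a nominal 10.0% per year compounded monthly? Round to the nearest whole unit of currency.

$286,834

i = 0.1/12 = 0.00833333 per month; n = 16·12 = 192.
Annuity factor a(192|0.00833333) = 95.611259; PV = 3000 × 95.611259 = 286,833.7762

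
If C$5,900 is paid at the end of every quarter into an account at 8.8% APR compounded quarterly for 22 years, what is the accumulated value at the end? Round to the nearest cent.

Periodic rate i = 0.088/4 = 0.022; n = 22 × 4 = 88 periods.
Accumulation factor s(88|0.022) = 263.046151; FV = 5900 × 263.046151 = 1,551,972.2936

C$1,551,972.29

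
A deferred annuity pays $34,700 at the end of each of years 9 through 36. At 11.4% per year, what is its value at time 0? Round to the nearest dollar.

PV at t=8 (ordinary 28-year annuity): 34700 × a(28|0.114) = 34700 × 8.345046 = 289,573.0926
Discount back 8 years: 289,573.0926 × (1+0.114)^(−8) = 289,573.0926 × 0.421617 = 122,089.0397

$122,089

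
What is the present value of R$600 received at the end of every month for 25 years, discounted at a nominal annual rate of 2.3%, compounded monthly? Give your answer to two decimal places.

With 12 periods per year: i = 0.00191667, n = 300.
Annuity factor a(300|0.00191667) = 227.992366; PV = 600 × 227.992366 = 136,795.4195

R$136,795.42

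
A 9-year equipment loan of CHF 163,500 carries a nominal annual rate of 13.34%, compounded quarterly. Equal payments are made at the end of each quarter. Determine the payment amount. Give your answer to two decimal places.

CHF 7,867.92

With 4 periods per year: i = 0.03335, n = 36.
Annuity-PV factor = 20.780593; PMT = 163500 / 20.780593 = 7,867.9181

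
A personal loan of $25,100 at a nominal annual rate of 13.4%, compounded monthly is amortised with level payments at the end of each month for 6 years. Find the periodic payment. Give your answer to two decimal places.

Periodic rate i = 0.134/12 = 0.0111667; n = 6 × 12 = 72 periods.
Annuity-PV factor = 49.295477; PMT = 25100 / 49.295477 = 509.1745

$509.17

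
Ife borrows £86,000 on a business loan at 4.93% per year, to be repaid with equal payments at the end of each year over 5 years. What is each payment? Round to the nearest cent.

£19,825.41

PMT = 86000 / ( [1 − (1+0.0493)^(−5)] / 0.0493 ) = 86000 / 4.337867 = 19,825.4114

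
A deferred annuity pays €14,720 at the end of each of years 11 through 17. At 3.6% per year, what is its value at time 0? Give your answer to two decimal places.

€62,958.62

Value one period before first payment (t=10): 14720 × [1 − (1+0.036)^(−7)] / 0.036 = 14720 × 6.091790 = 89,671.1468
Discount back 10 years: 89,671.1468 × (1+0.036)^(−10) = 89,671.1468 × 0.702106 = 62,958.6156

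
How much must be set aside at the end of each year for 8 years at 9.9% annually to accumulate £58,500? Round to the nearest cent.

FV-annuity factor = 11.394430; PMT = 58500 / 11.394430 = 5,134.0874

£5,134.09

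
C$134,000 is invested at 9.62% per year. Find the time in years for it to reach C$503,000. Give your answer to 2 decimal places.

14.40 years

n = ln(503000/134000) / ln(1+0.0962) = ln(3.75373) / 0.091850 = 14.4013 years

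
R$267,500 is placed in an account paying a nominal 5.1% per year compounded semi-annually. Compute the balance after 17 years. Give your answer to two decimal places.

With 2 periods per year: i = 0.0255, n = 34.
267,500 × (1+0.0255)^34 = 267,500 × 2.354033 = 629,703.9047

R$629,703.90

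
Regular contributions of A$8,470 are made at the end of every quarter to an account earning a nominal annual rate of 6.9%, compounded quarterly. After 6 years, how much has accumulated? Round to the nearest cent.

i = 0.069/4 = 0.01725 per quarter; n = 6·4 = 24.
Accumulation factor s(24|0.01725) = 29.421788; FV = 8470 × 29.421788 = 249,202.5423

A$249,202.54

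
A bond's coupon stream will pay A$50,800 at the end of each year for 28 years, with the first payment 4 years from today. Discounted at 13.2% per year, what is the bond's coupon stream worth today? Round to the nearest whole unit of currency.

PV at t=3 (ordinary 28-year annuity): 50800 × a(28|0.132) = 50800 × 7.340401 = 372,892.3769
PV₀ = 372,892.3769 / (1+0.132)^3 = 372,892.3769 / 1.450572 = 257,065.7541

A$257,066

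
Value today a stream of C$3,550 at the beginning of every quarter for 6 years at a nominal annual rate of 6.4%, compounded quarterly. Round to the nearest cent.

i = 0.064/4 = 0.016 per quarter; n = 6·4 = 24.
Annuity factor a(24|0.016) × (1+i) = 20.116485; PV = 3550 × 20.116485 = 71,413.5224
(Beginning-of-period payments → annuity-due factor ×(1+i).)

C$71,413.52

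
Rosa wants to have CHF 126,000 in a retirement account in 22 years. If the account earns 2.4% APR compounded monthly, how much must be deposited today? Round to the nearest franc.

CHF 74,352

With 12 periods per year: i = 0.002, n = 264.
PV = FV·(1+i)^(−n) = 126,000 × 0.590094 = 74,351.8983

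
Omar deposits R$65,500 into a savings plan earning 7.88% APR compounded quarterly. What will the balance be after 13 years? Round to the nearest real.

i = 0.0788/4 = 0.0197 per quarter; n = 13·4 = 52.
FV = PV·(1+i)^n = 65,500 × 2.757819 = 180,637.1630

R$180,637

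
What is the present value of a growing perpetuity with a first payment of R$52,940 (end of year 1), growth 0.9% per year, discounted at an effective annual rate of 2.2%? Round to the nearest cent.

R$4,072,307.69

PV = PMT / (i − g) = 52940 / (0.022 − 0.009) = 52940 / 0.013000 = 4,072,307.6923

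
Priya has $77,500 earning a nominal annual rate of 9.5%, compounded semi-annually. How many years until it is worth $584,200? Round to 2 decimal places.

21.76 years

Periodic rate i = 0.095/2 = 0.0475.
(1+i)^n = 584200/77500 = 7.53806, so n = ln 7.53806 / ln 1.0475 = 43.5278 half-years
= 43.5278/2 years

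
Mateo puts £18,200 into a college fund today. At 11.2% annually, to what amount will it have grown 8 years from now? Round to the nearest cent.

£42,550.99

18,200 × (1+0.112)^8 = 18,200 × 2.337967 = 42,550.9917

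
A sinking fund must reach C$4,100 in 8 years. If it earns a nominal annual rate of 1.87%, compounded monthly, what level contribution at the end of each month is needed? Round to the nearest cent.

C$39.63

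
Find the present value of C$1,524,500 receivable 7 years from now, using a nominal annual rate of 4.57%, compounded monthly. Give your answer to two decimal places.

C$1,107,797.81

With 12 periods per year: i = 0.00380833, n = 84.
PV = FV·(1+i)^(−n) = 1,524,500 × 0.726663 = 1,107,797.8083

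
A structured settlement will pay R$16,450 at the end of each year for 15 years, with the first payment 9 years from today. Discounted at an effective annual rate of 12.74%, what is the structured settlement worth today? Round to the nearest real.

Value one period before first payment (t=8): 16450 × [1 − (1+0.1274)^(−15)] / 0.1274 = 16450 × 6.550141 = 107,749.8214
Discount back 8 years: 107,749.8214 × (1+0.1274)^(−8) = 107,749.8214 × 0.383156 = 41,285.0025

R$41,285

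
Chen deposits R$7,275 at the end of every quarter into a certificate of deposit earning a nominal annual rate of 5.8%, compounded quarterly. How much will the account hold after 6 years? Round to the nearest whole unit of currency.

With 4 periods per year: i = 0.0145, n = 24.
Accumulation factor s(24|0.0145) = 28.461909; FV = 7275 × 28.461909 = 207,060.3892

R$207,060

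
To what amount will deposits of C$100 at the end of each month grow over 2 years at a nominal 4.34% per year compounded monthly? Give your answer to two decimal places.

C$2,502.52

With 12 periods per year: i = 0.00361667, n = 24.
Accumulation factor s(24|0.00361667) = 25.025185; FV = 100 × 25.025185 = 2,502.5185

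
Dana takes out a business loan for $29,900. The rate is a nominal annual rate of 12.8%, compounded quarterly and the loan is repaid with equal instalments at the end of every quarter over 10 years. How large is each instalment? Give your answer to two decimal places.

$1,335.70

Periodic rate i = 0.128/4 = 0.032; n = 10 × 4 = 40 periods.
Annuity-PV factor = 22.385339; PMT = 29900 / 22.385339 = 1,335.6957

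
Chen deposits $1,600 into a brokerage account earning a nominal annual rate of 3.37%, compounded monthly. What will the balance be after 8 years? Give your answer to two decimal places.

$2,094.31

i = 0.0337/12 = 0.00280833 per month; n = 8·12 = 96.
FV = PV·(1+i)^n = 1,600 × 1.308946 = 2,094.3134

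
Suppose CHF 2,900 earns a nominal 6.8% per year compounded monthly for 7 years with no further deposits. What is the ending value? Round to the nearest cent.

CHF 4,661.64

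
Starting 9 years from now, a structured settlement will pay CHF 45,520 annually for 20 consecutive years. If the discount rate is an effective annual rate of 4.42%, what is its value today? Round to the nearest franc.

CHF 421,849

PV at t=8 (ordinary 20-year annuity): 45520 × a(20|0.0442) = 45520 × 13.098580 = 596,247.3471
Discount back 8 years: 596,247.3471 × (1+0.0442)^(−8) = 596,247.3471 × 0.707507 = 421,848.9270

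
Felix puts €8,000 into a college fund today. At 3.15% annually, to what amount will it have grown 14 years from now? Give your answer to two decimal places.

€12,349.78

FV = 8,000 × (1 + 0.0315)^14 = 12,349.7805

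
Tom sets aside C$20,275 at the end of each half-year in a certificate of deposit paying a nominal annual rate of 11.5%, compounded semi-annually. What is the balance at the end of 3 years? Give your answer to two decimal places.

With 2 periods per year: i = 0.0575, n = 6.
FV = 20275 × [(1+0.0575)^6 − 1] / 0.0575 = 20275 × 6.931543 = 140,537.0314

C$140,537.03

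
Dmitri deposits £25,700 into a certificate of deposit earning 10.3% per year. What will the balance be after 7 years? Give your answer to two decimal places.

FV = 25,700 × (1 + 0.103)^7 = 51,045.9993

£51,046.00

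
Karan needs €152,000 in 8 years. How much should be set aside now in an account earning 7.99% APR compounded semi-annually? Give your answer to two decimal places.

€81,216.49

With 2 periods per year: i = 0.03995, n = 16.
PV = 152,000 / (1 + 0.03995)^16 = 152,000 / 1.871541 = 81,216.4944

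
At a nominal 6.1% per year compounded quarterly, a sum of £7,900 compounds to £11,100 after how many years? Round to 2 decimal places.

Periodic rate i = 0.061/4 = 0.01525.
(1+i)^n = 11100/7900 = 1.40506, so n = ln 1.40506 / ln 1.01525 = 22.4701 quarters
= 22.4701/4 years

5.62 years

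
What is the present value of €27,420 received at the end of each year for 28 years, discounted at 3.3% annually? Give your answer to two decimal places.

PV = 27420 × [1 − (1+0.033)^(−28)] / 0.033 = 27420 × 18.094116 = 496,140.6513

€496,140.65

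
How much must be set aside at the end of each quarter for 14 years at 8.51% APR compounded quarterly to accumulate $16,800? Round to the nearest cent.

Periodic rate i = 0.0851/4 = 0.021275; n = 14 × 4 = 56 periods.
PMT = 16800 / ( [(1+0.021275)^56 − 1] / 0.021275 ) = 16800 / 105.795885 = 158.7963

$158.80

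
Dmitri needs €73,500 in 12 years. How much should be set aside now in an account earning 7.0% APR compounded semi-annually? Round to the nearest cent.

i = 0.07/2 = 0.035 per half-year; n = 12·2 = 24.
PV = 73,500 / (1 + 0.035)^24 = 73,500 / 2.283328 = 32,189.8493

€32,189.85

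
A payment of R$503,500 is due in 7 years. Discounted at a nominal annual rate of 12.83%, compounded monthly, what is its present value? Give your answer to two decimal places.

R$206,077.20

i = 0.1283/12 = 0.0106917 per month; n = 7·12 = 84.
PV = 503,500 / (1 + 0.0106917)^84 = 503,500 / 2.443259 = 206,077.2000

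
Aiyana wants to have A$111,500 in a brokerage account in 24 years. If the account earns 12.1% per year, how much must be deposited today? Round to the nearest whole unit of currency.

PV = FV·(1+i)^(−n) = 111,500 × 0.064486 = 7,190.1867

A$7,190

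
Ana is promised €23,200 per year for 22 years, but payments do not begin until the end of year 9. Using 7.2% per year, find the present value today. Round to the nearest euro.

PV at t=8 (ordinary 22-year annuity): 23200 × a(22|0.072) = 23200 × 10.880166 = 252,419.8454
PV₀ = 252,419.8454 / (1+0.072)^8 = 252,419.8454 / 1.744047 = 144,732.2167

€144,732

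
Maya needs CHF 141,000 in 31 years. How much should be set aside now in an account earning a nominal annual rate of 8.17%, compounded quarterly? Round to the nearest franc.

With 4 periods per year: i = 0.020425, n = 124.
PV = FV·(1+i)^(−n) = 141,000 × 0.081498 = 11,491.1618

CHF 11,491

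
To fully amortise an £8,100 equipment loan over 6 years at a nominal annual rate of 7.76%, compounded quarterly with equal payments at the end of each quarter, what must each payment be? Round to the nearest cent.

£425.35

i = 0.0776/4 = 0.0194 per quarter; n = 6·4 = 24.
Annuity-PV factor = 19.043113; PMT = 8100 / 19.043113 = 425.3506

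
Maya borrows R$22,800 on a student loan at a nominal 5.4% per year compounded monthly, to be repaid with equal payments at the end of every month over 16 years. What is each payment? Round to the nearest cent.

R$177.60

i = 0.054/12 = 0.0045 per month; n = 16·12 = 192.
PMT = 22800 / ( [1 − (1+0.0045)^(−192)] / 0.0045 ) = 22800 / 128.379889 = 177.5979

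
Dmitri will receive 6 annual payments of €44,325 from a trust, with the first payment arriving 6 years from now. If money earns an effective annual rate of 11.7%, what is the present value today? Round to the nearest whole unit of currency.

€105,699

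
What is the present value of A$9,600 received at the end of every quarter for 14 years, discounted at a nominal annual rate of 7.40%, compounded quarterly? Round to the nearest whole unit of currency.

A$333,018

Periodic rate i = 0.074/4 = 0.0185; n = 14 × 4 = 56 periods.
Annuity factor a(56|0.0185) = 34.689370; PV = 9600 × 34.689370 = 333,017.9566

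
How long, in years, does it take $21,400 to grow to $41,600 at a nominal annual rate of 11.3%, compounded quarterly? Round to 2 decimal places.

Periodic rate i = 0.113/4 = 0.02825.
n = ln(41600/21400) / ln(1+0.02825) = ln(1.94393) / 0.027858 = 23.8603 quarters
= 23.8603/4 years

5.97 years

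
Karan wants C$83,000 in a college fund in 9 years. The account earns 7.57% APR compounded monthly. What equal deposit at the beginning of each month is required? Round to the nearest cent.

C$535.18

Periodic rate i = 0.0757/12 = 0.00630833; n = 9 × 12 = 108 periods.
FV-annuity factor × (1+i) = 155.089075; PMT = 83000 / 155.089075 = 535.1763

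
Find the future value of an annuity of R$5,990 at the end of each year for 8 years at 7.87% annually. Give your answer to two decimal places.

R$63,414.95

Accumulation factor s(8|0.0787) = 10.586802; FV = 5990 × 10.586802 = 63,414.9463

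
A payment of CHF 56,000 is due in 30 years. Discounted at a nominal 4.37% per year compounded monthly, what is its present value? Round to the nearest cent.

CHF 15,130.81

i = 0.0437/12 = 0.00364167 per month; n = 30·12 = 360.
PV = 56,000 / (1 + 0.00364167)^360 = 56,000 / 3.701058 = 15,130.8094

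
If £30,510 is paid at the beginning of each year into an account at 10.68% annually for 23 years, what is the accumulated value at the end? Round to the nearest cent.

£2,946,165.95

FV = PMT · [(1+i)^n − 1] / i × (1+i) = 30510 · 96.563945 = 2,946,165.9470
Payments are at the start of each period, so multiply by (1+i).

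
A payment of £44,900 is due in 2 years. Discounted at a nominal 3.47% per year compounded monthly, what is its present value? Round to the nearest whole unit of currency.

i = 0.0347/12 = 0.00289167 per month; n = 2·12 = 24.
PV = FV·(1+i)^(−n) = 44,900 × 0.933047 = 41,893.8041

£41,894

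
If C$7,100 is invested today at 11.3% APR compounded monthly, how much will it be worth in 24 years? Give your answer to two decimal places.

Periodic rate i = 0.113/12 = 0.00941667; n = 24 × 12 = 288 periods.
FV = PV·(1+i)^n = 7,100 × 14.869477 = 105,573.2878

C$105,573.29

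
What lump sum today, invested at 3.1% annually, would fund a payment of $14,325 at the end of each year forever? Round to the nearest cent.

PV = C/r = 14325/0.031 = 462,096.7742

$462,096.77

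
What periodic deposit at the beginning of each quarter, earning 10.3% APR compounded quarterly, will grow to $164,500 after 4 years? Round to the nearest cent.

i = 0.103/4 = 0.02575 per quarter; n = 4·4 = 16.
FV-annuity factor × (1+i) = 19.996385; PMT = 164500 / 19.996385 = 8,226.4870

$8,226.49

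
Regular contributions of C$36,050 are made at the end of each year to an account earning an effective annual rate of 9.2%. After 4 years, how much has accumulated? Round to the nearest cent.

FV = 36050 × [(1+0.092)^4 − 1] / 0.092 = 36050 × 4.586635 = 165,348.1805

C$165,348.18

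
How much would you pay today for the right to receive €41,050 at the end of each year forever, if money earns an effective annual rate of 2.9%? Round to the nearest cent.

€1,415,517.24

PV = C/r = 41050/0.029 = 1,415,517.2414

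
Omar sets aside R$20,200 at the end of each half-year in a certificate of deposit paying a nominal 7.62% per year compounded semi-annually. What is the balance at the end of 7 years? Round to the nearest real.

R$364,717

With 2 periods per year: i = 0.0381, n = 14.
FV = 20200 × [(1+0.0381)^14 − 1] / 0.0381 = 20200 × 18.055318 = 364,717.4275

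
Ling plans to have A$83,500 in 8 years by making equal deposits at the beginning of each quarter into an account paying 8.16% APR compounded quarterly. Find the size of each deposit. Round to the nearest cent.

Periodic rate i = 0.0816/4 = 0.0204; n = 8 × 4 = 32 periods.
FV-annuity factor × (1+i) = 45.434513; PMT = 83500 / 45.434513 = 1,837.8100

A$1,837.81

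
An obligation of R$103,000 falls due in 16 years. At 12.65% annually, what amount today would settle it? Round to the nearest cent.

Discount factor = (1+0.1265)^(−16) = 0.148697; PV = 103,000 × 0.148697 = 15,315.7436

R$15,315.74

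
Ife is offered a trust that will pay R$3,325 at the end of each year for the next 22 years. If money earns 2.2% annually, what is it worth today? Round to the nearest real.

R$57,499

PV = 3325 × [1 − (1+0.022)^(−22)] / 0.022 = 3325 × 17.292927 = 57,498.9820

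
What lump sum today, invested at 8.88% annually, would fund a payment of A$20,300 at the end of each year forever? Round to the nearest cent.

A$228,603.60

PV = C/r = 20300/0.0888 = 228,603.6036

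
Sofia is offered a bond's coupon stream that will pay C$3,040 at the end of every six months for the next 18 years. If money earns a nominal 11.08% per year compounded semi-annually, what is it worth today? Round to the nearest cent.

i = 0.1108/2 = 0.0554 per half-year; n = 18·2 = 36.
PV = 3040 × [1 − (1+0.0554)^(−36)] / 0.0554 = 3040 × 15.459496 = 46,996.8686

C$46,996.87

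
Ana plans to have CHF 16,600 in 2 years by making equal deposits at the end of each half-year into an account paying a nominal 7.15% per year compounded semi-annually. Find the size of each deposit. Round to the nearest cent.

Periodic rate i = 0.0715/2 = 0.03575; n = 2 × 2 = 4 periods.
FV-annuity factor = 4.219658; PMT = 16600 / 4.219658 = 3,933.9682

CHF 3,933.97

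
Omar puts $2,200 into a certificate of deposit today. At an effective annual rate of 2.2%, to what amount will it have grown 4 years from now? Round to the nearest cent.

$2,400.08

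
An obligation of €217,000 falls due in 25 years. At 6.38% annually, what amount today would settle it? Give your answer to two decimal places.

€46,233.85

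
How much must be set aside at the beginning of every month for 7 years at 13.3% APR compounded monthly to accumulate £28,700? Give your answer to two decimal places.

£206.42

With 12 periods per year: i = 0.0110833, n = 84.
FV-annuity factor × (1+i) = 139.035489; PMT = 28700 / 139.035489 = 206.4221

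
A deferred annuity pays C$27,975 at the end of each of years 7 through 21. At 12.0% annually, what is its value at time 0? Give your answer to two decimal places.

C$96,530.42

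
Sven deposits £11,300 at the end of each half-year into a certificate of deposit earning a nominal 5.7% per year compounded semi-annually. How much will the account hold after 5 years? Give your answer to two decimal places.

£128,650.52

i = 0.057/2 = 0.0285 per half-year; n = 5·2 = 10.
FV = PMT · [(1+i)^n − 1] / i = 11300 · 11.385002 = 128,650.5179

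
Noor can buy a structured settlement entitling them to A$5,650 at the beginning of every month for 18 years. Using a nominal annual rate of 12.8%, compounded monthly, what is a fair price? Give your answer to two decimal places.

A$481,223.19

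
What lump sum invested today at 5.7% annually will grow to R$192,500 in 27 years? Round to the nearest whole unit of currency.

Discount factor = (1+0.057)^(−27) = 0.223859; PV = 192,500 × 0.223859 = 43,092.9352

R$43,093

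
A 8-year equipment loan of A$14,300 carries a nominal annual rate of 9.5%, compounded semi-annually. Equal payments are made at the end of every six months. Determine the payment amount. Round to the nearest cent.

A$1,296.08

i = 0.095/2 = 0.0475 per half-year; n = 8·2 = 16.
PMT = 14300 / ( [1 − (1+0.0475)^(−16)] / 0.0475 ) = 14300 / 11.033228 = 1,296.0849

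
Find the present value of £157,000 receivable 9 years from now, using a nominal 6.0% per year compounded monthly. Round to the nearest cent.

£91,614.66

i = 0.06/12 = 0.005 per month; n = 9·12 = 108.
PV = FV·(1+i)^(−n) = 157,000 × 0.583533 = 91,614.6618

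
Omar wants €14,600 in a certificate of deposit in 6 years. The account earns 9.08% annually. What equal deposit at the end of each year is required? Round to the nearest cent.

€1,936.72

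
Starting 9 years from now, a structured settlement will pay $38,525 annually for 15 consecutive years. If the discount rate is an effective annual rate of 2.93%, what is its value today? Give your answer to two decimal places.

Value one period before first payment (t=8): 38525 × [1 − (1+0.0293)^(−15)] / 0.0293 = 38525 × 11.998604 = 462,246.2061
PV₀ = 462,246.2061 / (1+0.0293)^8 = 462,246.2061 / 1.259899 = 366,891.4349

$366,891.43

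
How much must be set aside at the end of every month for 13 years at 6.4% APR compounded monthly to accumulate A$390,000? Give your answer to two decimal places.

Periodic rate i = 0.064/12 = 0.00533333; n = 13 × 12 = 156 periods.
PMT = 390000 / ( [(1+0.00533333)^156 − 1] / 0.00533333 ) = 390000 / 242.406626 = 1,608.8669

A$1,608.87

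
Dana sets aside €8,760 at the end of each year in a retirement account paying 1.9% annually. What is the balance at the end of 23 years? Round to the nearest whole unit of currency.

€249,763

FV = PMT · [(1+i)^n − 1] / i = 8760 · 28.511715 = 249,762.6195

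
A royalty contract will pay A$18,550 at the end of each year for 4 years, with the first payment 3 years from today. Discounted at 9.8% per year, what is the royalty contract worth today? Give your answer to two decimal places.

Value one period before first payment (t=2): 18550 × [1 − (1+0.098)^(−4)] / 0.098 = 18550 × 3.183638 = 59,056.4828
Discount back 2 years: 59,056.4828 × (1+0.098)^(−2) = 59,056.4828 × 0.829460 = 48,984.9758

A$48,984.98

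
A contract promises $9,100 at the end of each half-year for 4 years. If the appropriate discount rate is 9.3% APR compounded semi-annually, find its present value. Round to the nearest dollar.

$59,656

i = 0.093/2 = 0.0465 per half-year; n = 4·2 = 8.
PV = 9100 × [1 − (1+0.0465)^(−8)] / 0.0465 = 9100 × 6.555652 = 59,656.4329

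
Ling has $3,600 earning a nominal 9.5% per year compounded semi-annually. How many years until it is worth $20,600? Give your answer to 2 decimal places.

Periodic rate i = 0.095/2 = 0.0475.
n = ln(20600/3600) / ln(1+0.0475) = ln(5.72222) / 0.046406 = 37.5887 half-years
= 37.5887/2 years

18.79 years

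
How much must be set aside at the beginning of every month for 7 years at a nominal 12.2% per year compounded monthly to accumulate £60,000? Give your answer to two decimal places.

With 12 periods per year: i = 0.0101667, n = 84.
PMT = 60000 / ( [(1+0.0101667)^84 − 1] / 0.0101667 × (1+i) ) = 60000 / 133.035679 = 451.0068

£451.01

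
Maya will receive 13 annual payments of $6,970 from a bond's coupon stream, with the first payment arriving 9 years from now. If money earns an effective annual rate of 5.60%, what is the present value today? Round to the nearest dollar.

$40,851

Value one period before first payment (t=8): 6970 × [1 − (1+0.056)^(−13)] / 0.056 = 6970 × 9.063253 = 63,170.8713
Discount back 8 years: 63,170.8713 × (1+0.056)^(−8) = 63,170.8713 × 0.646679 = 40,851.2662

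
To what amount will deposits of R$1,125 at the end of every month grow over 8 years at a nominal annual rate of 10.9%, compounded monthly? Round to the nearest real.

R$171,201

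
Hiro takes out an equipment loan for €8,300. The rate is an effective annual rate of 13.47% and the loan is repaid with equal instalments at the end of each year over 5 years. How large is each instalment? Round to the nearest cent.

PMT = 8300 / ( [1 − (1+0.1347)^(−5)] / 0.1347 ) = 8300 / 3.477268 = 2,386.9310

€2,386.93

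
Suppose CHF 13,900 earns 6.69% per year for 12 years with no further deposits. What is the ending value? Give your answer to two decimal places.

FV = PV·(1+i)^n = 13,900 × 2.175127 = 30,234.2627

CHF 30,234.26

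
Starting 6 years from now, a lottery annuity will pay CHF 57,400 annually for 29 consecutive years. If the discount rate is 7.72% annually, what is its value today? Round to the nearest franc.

CHF 453,318

PV at t=5 (ordinary 29-year annuity): 57400 × a(29|0.0772) = 57400 × 11.454413 = 657,483.2778
Discount back 5 years: 657,483.2778 × (1+0.0772)^(−5) = 657,483.2778 × 0.689475 = 453,318.0250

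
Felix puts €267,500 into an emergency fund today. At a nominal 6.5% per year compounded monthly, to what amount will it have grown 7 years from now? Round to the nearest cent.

i = 0.065/12 = 0.00541667 per month; n = 7·12 = 84.
FV = PV·(1+i)^n = 267,500 × 1.574239 = 421,108.9996

€421,109.00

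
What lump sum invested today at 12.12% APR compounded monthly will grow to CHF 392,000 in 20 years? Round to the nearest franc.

CHF 35,143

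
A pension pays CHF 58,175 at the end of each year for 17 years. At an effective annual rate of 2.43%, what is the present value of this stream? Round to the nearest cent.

CHF 802,307.39

PV = PMT · [1 − (1+i)^(−n)] / i = 58175 · 13.791274 = 802,307.3914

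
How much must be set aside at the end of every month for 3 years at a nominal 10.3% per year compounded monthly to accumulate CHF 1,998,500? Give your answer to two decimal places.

CHF 47,614.03

Periodic rate i = 0.103/12 = 0.00858333; n = 3 × 12 = 36 periods.
PMT = 1.9985e+06 / ( [(1+0.00858333)^36 − 1] / 0.00858333 ) = 1.9985e+06 / 41.972919 = 47,614.0336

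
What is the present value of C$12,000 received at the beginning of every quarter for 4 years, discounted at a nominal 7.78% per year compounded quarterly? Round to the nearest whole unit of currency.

With 4 periods per year: i = 0.01945, n = 16.
PV = 12000 × [1 − (1+0.01945)^(−16)] / 0.01945 × (1+i) = 12000 × 13.902292 = 166,827.5096
(Beginning-of-period payments → annuity-due factor ×(1+i).)

C$166,828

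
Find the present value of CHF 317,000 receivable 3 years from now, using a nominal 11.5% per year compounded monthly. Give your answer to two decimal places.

CHF 224,874.94

Periodic rate i = 0.115/12 = 0.00958333; n = 3 × 12 = 36 periods.
Discount factor = (1+0.00958333)^(−36) = 0.709385; PV = 317,000 × 0.709385 = 224,874.9371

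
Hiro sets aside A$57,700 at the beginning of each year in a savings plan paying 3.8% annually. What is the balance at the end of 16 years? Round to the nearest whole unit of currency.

FV = PMT · [(1+i)^n − 1] / i × (1+i) = 57700 · 22.294460 = 1,286,390.3560
Payments are at the start of each period, so multiply by (1+i).

A$1,286,390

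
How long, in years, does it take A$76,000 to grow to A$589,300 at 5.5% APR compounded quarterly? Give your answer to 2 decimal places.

Periodic rate i = 0.055/4 = 0.01375.
n = ln(589300/76000) / ln(1+0.01375) = ln(7.75395) / 0.013656 = 149.9819 quarters
= 149.9819/4 years

37.50 years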